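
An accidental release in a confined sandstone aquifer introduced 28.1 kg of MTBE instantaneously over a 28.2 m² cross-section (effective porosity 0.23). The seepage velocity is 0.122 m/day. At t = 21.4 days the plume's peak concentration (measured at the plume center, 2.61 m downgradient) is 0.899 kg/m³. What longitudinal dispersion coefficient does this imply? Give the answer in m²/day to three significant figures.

0.0864 m²/day

At the plume center C_max = M/(n_e·A·√(4πDt)), so D = M²/(4πt·(n_e·A·C_max)²).
n_e·A·C_max = 0.23 × 28.2 × 0.899 = 5.831 kg/m.
D = 28.1²/(4π × 21.4 × 5.831²) = 0.0864 m²/day.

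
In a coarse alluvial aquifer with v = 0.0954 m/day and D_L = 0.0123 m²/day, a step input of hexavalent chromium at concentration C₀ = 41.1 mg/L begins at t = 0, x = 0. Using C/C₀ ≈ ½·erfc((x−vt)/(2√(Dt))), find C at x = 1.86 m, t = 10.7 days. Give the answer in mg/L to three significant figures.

2.09 mg/L

For a continuous step input, C/C₀ ≈ ½·erfc((x−vt)/(2√(Dt))).
vt = 0.0954 × 10.7 = 1.02078 m and 2√(Dt) = 2√(0.0123 × 10.7) = 0.7256 m.
Argument (x−vt)/(2√(Dt)) = (1.86 − 1.02078)/0.7256 = 1.157; ½·erfc(1.157) = 0.05089.
C = 41.1 × 0.05089 = 2.09 mg/L.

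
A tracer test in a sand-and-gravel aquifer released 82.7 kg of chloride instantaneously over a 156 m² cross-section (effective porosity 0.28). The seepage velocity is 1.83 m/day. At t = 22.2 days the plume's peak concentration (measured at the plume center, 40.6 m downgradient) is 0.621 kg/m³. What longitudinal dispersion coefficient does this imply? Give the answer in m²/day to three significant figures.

At the plume center C_max = M/(n_e·A·√(4πDt)), so D = M²/(4πt·(n_e·A·C_max)²).
n_e·A·C_max = 0.28 × 156 × 0.621 = 27.13 kg/m.
D = 82.7²/(4π × 22.2 × 27.13²) = 0.0333 m²/day.

0.0333 m²/day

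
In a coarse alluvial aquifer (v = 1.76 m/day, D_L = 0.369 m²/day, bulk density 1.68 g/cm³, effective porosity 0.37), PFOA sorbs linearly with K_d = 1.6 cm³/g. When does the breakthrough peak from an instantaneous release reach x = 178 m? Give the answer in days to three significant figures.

835 days

Retardation factor R = 1 + ρ_b·K_d/n = 1 + 1.68 × 1.6/0.37 = 8.265.
Sorption retards both mechanisms: v_R = v/R = 0.2129 m/day, D_R = D/R = 0.04465 m²/day.
Peak time from v_R²t² + 2D_R t − x² = 0: t = (√(D_R² + v_R²x²) − D_R)/v_R².
√(D_R² + v_R²x²) = √(0.04465² + 0.2129² × 178²) = 37.90; v_R² = 0.04533.
t = (37.90 − 0.04465)/0.04533 = 835 days.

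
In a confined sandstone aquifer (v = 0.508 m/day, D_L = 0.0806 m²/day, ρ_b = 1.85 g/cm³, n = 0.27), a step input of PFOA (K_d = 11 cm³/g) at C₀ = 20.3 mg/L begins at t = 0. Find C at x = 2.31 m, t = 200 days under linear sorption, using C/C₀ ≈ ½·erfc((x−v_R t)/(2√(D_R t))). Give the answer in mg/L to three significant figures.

Retardation factor R = 1 + ρ_b·K_d/n = 1 + 1.85 × 11/0.27 = 76.37.
Sorption retards both mechanisms: v_R = v/R = 0.006652 m/day, D_R = D/R = 0.001055 m²/day.
v_R·t = 0.006652 × 200 = 1.3304 m; 2√(D_R t) = 0.9187 m; argument = (2.31 − 1.3304)/0.9187 = 1.066.
C = C₀ × ½·erfc(1.066) = 20.3 × 0.06583 = 1.34 mg/L.

1.34 mg/L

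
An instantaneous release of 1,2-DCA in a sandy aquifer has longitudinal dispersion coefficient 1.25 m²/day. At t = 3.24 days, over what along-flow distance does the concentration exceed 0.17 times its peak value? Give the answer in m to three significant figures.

10.7 m

The plume is Gaussian with σ = √(2Dt) = √(2 × 1.25 × 3.24) = 2.846 m.
C/C_peak = exp(−Δx²/(2σ²)) = 0.17 ⇒ Δx = σ·√(−2 ln 0.17) = 2.846 × 1.883 = 5.359 m.
Width = 2Δx = 10.7 m.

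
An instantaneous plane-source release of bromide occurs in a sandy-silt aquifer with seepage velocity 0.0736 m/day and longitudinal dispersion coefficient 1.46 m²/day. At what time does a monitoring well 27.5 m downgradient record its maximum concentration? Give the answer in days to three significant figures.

191 days

For the 1D instantaneous-source solution, setting ∂C/∂t = 0 at fixed x gives v²t² + 2Dt − x² = 0, so t = (√(D² + v²x²) − D)/v².
√(D² + v²x²) = √(1.46² + 0.0736² × 27.5²) = 2.496; v² = 0.00541696.
t = (2.496 − 1.46)/0.00541696 = 191 days (vs. the pure-advection estimate x/v = 374 d).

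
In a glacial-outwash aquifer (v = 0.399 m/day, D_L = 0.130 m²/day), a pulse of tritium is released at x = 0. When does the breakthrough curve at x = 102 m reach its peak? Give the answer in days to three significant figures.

For the 1D instantaneous-source solution, setting ∂C/∂t = 0 at fixed x gives v²t² + 2Dt − x² = 0, so t = (√(D² + v²x²) − D)/v².
√(D² + v²x²) = √(0.130² + 0.399² × 102²) = 40.70; v² = 0.159201.
t = (40.70 − 0.130)/0.159201 = 255 days (vs. the pure-advection estimate x/v = 256 d).

255 days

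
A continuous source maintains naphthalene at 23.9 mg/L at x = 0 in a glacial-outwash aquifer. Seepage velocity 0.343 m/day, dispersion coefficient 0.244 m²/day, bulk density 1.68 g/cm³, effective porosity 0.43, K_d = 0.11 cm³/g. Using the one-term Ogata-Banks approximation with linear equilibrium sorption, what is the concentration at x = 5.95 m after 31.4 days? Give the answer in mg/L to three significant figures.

16.4 mg/L

Retardation factor R = 1 + ρ_b·K_d/n = 1 + 1.68 × 0.11/0.43 = 1.430.
Sorption retards both mechanisms: v_R = v/R = 0.2399 m/day, D_R = D/R = 0.1706 m²/day.
v_R·t = 0.2399 × 31.4 = 7.53286 m; 2√(D_R t) = 4.629 m; argument = (5.95 − 7.53286)/4.629 = -0.3419.
C = C₀ × ½·erfc(-0.3419) = 23.9 × 0.6856 = 16.4 mg/L.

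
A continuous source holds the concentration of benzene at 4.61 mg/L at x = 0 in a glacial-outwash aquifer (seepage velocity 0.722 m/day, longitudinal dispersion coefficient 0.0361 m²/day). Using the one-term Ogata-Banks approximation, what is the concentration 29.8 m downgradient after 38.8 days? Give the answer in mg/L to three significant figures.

For a continuous step input, C/C₀ ≈ ½·erfc((x−vt)/(2√(Dt))).
vt = 0.722 × 38.8 = 28.0136 m and 2√(Dt) = 2√(0.0361 × 38.8) = 2.367 m.
Argument (x−vt)/(2√(Dt)) = (29.8 − 28.0136)/2.367 = 0.7547; ½·erfc(0.7547) = 0.1429.
C = 4.61 × 0.1429 = 0.659 mg/L.

0.659 mg/L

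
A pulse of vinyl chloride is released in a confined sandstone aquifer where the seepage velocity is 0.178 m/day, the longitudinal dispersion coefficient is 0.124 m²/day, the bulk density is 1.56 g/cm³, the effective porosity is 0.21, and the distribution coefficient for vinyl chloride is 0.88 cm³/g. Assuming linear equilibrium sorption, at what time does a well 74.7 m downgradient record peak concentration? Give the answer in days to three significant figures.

3130 days

Retardation factor R = 1 + ρ_b·K_d/n = 1 + 1.56 × 0.88/0.21 = 7.537.
Sorption retards both mechanisms: v_R = v/R = 0.02362 m/day, D_R = D/R = 0.01645 m²/day.
Peak time from v_R²t² + 2D_R t − x² = 0: t = (√(D_R² + v_R²x²) − D_R)/v_R².
√(D_R² + v_R²x²) = √(0.01645² + 0.02362² × 74.7²) = 1.764; v_R² = 0.0005579.
t = (1.764 − 0.01645)/0.0005579 = 3130 days.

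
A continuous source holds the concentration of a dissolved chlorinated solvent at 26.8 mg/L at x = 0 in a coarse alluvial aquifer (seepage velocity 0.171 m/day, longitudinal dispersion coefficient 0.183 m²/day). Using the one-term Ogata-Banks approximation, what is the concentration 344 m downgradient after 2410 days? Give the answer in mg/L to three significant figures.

For a continuous step input, C/C₀ ≈ ½·erfc((x−vt)/(2√(Dt))).
vt = 0.171 × 2410 = 412.11 m and 2√(Dt) = 2√(0.183 × 2410) = 42.00 m.
Argument (x−vt)/(2√(Dt)) = (344 − 412.11)/42.00 = -1.622; ½·erfc(-1.622) = 0.9891.
C = 26.8 × 0.9891 = 26.5 mg/L.

26.5 mg/L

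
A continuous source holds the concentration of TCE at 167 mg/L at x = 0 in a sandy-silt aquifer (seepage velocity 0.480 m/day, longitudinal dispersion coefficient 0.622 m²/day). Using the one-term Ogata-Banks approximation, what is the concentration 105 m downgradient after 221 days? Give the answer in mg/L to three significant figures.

87.8 mg/L

For a continuous step input, C/C₀ ≈ ½·erfc((x−vt)/(2√(Dt))).
vt = 0.480 × 221 = 106.08 m and 2√(Dt) = 2√(0.622 × 221) = 23.45 m.
Argument (x−vt)/(2√(Dt)) = (105 − 106.08)/23.45 = -0.04606; ½·erfc(-0.04606) = 0.5260.
C = 167 × 0.5260 = 87.8 mg/L.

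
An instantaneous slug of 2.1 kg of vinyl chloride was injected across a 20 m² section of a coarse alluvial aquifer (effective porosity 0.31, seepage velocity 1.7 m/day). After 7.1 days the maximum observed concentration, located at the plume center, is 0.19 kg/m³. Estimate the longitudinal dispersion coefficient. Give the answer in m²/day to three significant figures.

0.0356 m²/day

At the plume center C_max = M/(n_e·A·√(4πDt)), so D = M²/(4πt·(n_e·A·C_max)²).
n_e·A·C_max = 0.31 × 20 × 0.19 = 1.178 kg/m.
D = 2.1²/(4π × 7.1 × 1.178²) = 0.0356 m²/day.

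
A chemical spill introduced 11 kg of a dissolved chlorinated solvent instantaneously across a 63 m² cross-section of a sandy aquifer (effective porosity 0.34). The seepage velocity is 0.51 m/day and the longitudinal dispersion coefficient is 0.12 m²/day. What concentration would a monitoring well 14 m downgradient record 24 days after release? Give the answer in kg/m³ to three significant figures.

0.0652 kg/m³

For an instantaneous plane source, C(x,t) = M/(n_e·A·√(4πDt)) · exp(−(x−vt)²/(4Dt)), with n_e·A the pore (flow) area.
Plume center vt = 0.51 × 24 = 12.24 m, so the well at 14 m is 1.76 m downgradient of the peak.
√(4πDt) = 6.016 m, giving peak height M/(n_e·A·√(4πDt)) = 11/(0.34 × 63 × 6.016) = 0.08536 kg/m³.
(x−vt)²/(4Dt) = (1.76)²/(4 × 0.12 × 24) = 0.2689; exp(−0.2689) = 0.7642.
C = 0.08536 × 0.7642 = 0.0652 kg/m³.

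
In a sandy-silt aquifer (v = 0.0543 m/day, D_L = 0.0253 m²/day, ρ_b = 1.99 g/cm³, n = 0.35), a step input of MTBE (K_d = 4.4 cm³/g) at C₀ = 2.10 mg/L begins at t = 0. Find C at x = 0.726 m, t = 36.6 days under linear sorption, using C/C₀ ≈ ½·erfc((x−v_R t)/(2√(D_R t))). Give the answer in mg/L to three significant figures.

0.0156 mg/L

Retardation factor R = 1 + ρ_b·K_d/n = 1 + 1.99 × 4.4/0.35 = 26.02.
Sorption retards both mechanisms: v_R = v/R = 0.002087 m/day, D_R = D/R = 0.0009723 m²/day.
v_R·t = 0.002087 × 36.6 = 0.0763842 m; 2√(D_R t) = 0.3773 m; argument = (0.726 − 0.0763842)/0.3773 = 1.722.
C = C₀ × ½·erfc(1.722) = 2.10 × 0.007440 = 0.0156 mg/L.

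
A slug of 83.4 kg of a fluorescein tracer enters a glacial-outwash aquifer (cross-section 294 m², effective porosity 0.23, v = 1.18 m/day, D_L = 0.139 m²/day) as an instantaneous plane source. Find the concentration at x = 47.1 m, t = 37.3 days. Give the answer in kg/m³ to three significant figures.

0.0965 kg/m³

For an instantaneous plane source, C(x,t) = M/(n_e·A·√(4πDt)) · exp(−(x−vt)²/(4Dt)), with n_e·A the pore (flow) area.
Plume center vt = 1.18 × 37.3 = 44.014 m, so the well at 47.1 m is 3.086 m downgradient of the peak.
√(4πDt) = 8.072 m, giving peak height M/(n_e·A·√(4πDt)) = 83.4/(0.23 × 294 × 8.072) = 0.1528 kg/m³.
(x−vt)²/(4Dt) = (3.086)²/(4 × 0.139 × 37.3) = 0.4592; exp(−0.4592) = 0.6318.
C = 0.1528 × 0.6318 = 0.0965 kg/m³.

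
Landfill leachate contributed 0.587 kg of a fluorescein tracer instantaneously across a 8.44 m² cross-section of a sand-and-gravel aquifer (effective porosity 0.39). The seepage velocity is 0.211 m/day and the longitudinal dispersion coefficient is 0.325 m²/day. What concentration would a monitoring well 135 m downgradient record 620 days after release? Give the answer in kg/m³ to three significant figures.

0.00347 kg/m³

For an instantaneous plane source, C(x,t) = M/(n_e·A·√(4πDt)) · exp(−(x−vt)²/(4Dt)), with n_e·A the pore (flow) area.
Plume center vt = 0.211 × 620 = 130.82 m, so the well at 135 m is 4.18 m downgradient of the peak.
√(4πDt) = 50.32 m, giving peak height M/(n_e·A·√(4πDt)) = 0.587/(0.39 × 8.44 × 50.32) = 0.003544 kg/m³.
(x−vt)²/(4Dt) = (4.18)²/(4 × 0.325 × 620) = 0.02168; exp(−0.02168) = 0.9786.
C = 0.003544 × 0.9786 = 0.00347 kg/m³.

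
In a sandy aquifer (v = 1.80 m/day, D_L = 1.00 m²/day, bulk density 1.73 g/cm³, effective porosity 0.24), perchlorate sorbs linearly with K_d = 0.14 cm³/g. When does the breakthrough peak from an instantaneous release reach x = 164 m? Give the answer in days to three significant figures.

Retardation factor R = 1 + ρ_b·K_d/n = 1 + 1.73 × 0.14/0.24 = 2.009.
Sorption retards both mechanisms: v_R = v/R = 0.8960 m/day, D_R = D/R = 0.4978 m²/day.
Peak time from v_R²t² + 2D_R t − x² = 0: t = (√(D_R² + v_R²x²) − D_R)/v_R².
√(D_R² + v_R²x²) = √(0.4978² + 0.8960² × 164²) = 146.9; v_R² = 0.8028.
t = (146.9 − 0.4978)/0.8028 = 182 days.

182 days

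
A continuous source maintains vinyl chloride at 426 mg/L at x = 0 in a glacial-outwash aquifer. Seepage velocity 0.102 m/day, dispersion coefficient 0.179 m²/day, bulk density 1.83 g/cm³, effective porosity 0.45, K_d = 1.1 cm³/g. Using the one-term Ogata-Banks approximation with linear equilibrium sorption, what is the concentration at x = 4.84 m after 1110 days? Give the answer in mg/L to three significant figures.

413 mg/L

Retardation factor R = 1 + ρ_b·K_d/n = 1 + 1.83 × 1.1/0.45 = 5.473.
Sorption retards both mechanisms: v_R = v/R = 0.01864 m/day, D_R = D/R = 0.03271 m²/day.
v_R·t = 0.01864 × 1110 = 20.6904 m; 2√(D_R t) = 12.05 m; argument = (4.84 − 20.6904)/12.05 = -1.315.
C = C₀ × ½·erfc(-1.315) = 426 × 0.9685 = 413 mg/L.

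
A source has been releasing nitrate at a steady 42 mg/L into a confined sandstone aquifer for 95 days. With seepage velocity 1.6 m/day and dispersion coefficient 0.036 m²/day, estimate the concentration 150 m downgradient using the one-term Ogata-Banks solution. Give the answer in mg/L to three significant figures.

For a continuous step input, C/C₀ ≈ ½·erfc((x−vt)/(2√(Dt))).
vt = 1.6 × 95 = 152 m and 2√(Dt) = 2√(0.036 × 95) = 3.699 m.
Argument (x−vt)/(2√(Dt)) = (150 − 152)/3.699 = -0.5407; ½·erfc(-0.5407) = 0.7778.
C = 42 × 0.7778 = 32.7 mg/L.

32.7 mg/L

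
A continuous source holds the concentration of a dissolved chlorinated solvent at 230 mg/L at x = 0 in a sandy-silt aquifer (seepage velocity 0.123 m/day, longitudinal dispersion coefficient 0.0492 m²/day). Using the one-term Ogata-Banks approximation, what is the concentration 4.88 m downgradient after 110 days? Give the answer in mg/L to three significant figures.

For a continuous step input, C/C₀ ≈ ½·erfc((x−vt)/(2√(Dt))).
vt = 0.123 × 110 = 13.53 m and 2√(Dt) = 2√(0.0492 × 110) = 4.653 m.
Argument (x−vt)/(2√(Dt)) = (4.88 − 13.53)/4.653 = -1.859; ½·erfc(-1.859) = 0.9957.
C = 230 × 0.9957 = 229 mg/L.

229 mg/L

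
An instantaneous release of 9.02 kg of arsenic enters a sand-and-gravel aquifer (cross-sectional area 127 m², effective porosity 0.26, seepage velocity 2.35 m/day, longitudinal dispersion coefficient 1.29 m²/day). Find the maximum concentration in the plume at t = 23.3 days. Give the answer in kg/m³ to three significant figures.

The peak of an instantaneous 1D plume sits at x = vt; there the Gaussian factor is 1 and C_max = M/(n_e·A·√(4πDt)), where n_e·A is the pore area the mass is dissolved in.
√(4πDt) = √(4π × 1.29 × 23.3) = 19.43 m, so C_max = 9.02/(0.26 × 127 × 19.43) = 0.0141 kg/m³.

0.0141 kg/m³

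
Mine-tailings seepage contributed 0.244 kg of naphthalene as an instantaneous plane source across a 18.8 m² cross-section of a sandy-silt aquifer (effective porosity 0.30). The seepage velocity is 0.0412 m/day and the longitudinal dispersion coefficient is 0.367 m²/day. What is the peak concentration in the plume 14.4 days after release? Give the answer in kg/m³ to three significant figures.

The peak of an instantaneous 1D plume sits at x = vt; there the Gaussian factor is 1 and C_max = M/(n_e·A·√(4πDt)), where n_e·A is the pore area the mass is dissolved in.
√(4πDt) = √(4π × 0.367 × 14.4) = 8.149 m, so C_max = 0.244/(0.30 × 18.8 × 8.149) = 0.00531 kg/m³.

0.00531 kg/m³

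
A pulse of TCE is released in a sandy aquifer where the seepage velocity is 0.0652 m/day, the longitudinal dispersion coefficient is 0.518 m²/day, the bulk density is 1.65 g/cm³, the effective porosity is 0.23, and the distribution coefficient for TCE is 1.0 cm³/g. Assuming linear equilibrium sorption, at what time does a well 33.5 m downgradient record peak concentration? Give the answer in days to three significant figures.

Retardation factor R = 1 + ρ_b·K_d/n = 1 + 1.65 × 1.0/0.23 = 8.174.
Sorption retards both mechanisms: v_R = v/R = 0.007977 m/day, D_R = D/R = 0.06337 m²/day.
Peak time from v_R²t² + 2D_R t − x² = 0: t = (√(D_R² + v_R²x²) − D_R)/v_R².
√(D_R² + v_R²x²) = √(0.06337² + 0.007977² × 33.5²) = 0.2746; v_R² = 6.363e-05.
t = (0.2746 − 0.06337)/6.363e-05 = 3320 days.

3320 days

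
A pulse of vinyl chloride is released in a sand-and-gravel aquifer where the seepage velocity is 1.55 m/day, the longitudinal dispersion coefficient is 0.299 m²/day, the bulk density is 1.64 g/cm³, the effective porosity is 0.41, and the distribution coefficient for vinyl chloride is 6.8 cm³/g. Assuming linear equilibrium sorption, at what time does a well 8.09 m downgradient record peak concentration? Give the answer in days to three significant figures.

Retardation factor R = 1 + ρ_b·K_d/n = 1 + 1.64 × 6.8/0.41 = 28.20.
Sorption retards both mechanisms: v_R = v/R = 0.05496 m/day, D_R = D/R = 0.01060 m²/day.
Peak time from v_R²t² + 2D_R t − x² = 0: t = (√(D_R² + v_R²x²) − D_R)/v_R².
√(D_R² + v_R²x²) = √(0.01060² + 0.05496² × 8.09²) = 0.4448; v_R² = 0.003021.
t = (0.4448 − 0.01060)/0.003021 = 144 days.

144 days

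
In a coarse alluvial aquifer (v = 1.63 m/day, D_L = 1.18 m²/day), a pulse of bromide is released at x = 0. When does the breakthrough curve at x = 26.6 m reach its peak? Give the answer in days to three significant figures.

For the 1D instantaneous-source solution, setting ∂C/∂t = 0 at fixed x gives v²t² + 2Dt − x² = 0, so t = (√(D² + v²x²) − D)/v².
√(D² + v²x²) = √(1.18² + 1.63² × 26.6²) = 43.37; v² = 2.6569.
t = (43.37 − 1.18)/2.6569 = 15.9 days (vs. the pure-advection estimate x/v = 16.3 d).

15.9 days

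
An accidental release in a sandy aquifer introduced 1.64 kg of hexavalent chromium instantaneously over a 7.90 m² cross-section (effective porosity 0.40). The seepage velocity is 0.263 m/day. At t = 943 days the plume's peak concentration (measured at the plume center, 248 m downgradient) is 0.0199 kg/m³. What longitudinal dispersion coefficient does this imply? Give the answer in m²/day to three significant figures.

0.0574 m²/day

At the plume center C_max = M/(n_e·A·√(4πDt)), so D = M²/(4πt·(n_e·A·C_max)²).
n_e·A·C_max = 0.40 × 7.90 × 0.0199 = 0.06288 kg/m.
D = 1.64²/(4π × 943 × 0.06288²) = 0.0574 m²/day.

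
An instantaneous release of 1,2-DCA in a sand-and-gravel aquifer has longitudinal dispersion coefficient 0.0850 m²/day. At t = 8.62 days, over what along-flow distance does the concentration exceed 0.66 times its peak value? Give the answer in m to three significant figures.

The plume is Gaussian with σ = √(2Dt) = √(2 × 0.0850 × 8.62) = 1.211 m.
C/C_peak = exp(−Δx²/(2σ²)) = 0.66 ⇒ Δx = σ·√(−2 ln 0.66) = 1.211 × 0.9116 = 1.104 m.
Width = 2Δx = 2.21 m.

2.21 m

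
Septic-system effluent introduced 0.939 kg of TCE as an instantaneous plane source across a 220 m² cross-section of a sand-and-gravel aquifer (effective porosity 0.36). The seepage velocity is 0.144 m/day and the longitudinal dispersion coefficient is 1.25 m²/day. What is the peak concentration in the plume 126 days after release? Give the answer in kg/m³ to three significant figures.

The peak of an instantaneous 1D plume sits at x = vt; there the Gaussian factor is 1 and C_max = M/(n_e·A·√(4πDt)), where n_e·A is the pore area the mass is dissolved in.
√(4πDt) = √(4π × 1.25 × 126) = 44.49 m, so C_max = 0.939/(0.36 × 220 × 44.49) = 0.000266 kg/m³.

0.000266 kg/m³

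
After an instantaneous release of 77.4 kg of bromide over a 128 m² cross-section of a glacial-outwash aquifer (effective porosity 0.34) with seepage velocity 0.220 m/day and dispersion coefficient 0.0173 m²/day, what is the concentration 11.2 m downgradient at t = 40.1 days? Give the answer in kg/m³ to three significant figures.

0.0785 kg/m³

For an instantaneous plane source, C(x,t) = M/(n_e·A·√(4πDt)) · exp(−(x−vt)²/(4Dt)), with n_e·A the pore (flow) area.
Plume center vt = 0.220 × 40.1 = 8.822 m, so the well at 11.2 m is 2.378 m downgradient of the peak.
√(4πDt) = 2.953 m, giving peak height M/(n_e·A·√(4πDt)) = 77.4/(0.34 × 128 × 2.953) = 0.6023 kg/m³.
(x−vt)²/(4Dt) = (2.378)²/(4 × 0.0173 × 40.1) = 2.038; exp(−2.038) = 0.1303.
C = 0.6023 × 0.1303 = 0.0785 kg/m³.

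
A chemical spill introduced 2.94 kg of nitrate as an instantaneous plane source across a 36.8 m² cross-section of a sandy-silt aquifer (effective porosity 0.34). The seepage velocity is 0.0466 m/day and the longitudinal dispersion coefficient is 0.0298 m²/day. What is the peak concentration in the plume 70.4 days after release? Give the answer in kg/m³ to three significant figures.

The peak of an instantaneous 1D plume sits at x = vt; there the Gaussian factor is 1 and C_max = M/(n_e·A·√(4πDt)), where n_e·A is the pore area the mass is dissolved in.
√(4πDt) = √(4π × 0.0298 × 70.4) = 5.135 m, so C_max = 2.94/(0.34 × 36.8 × 5.135) = 0.0458 kg/m³.

0.0458 kg/m³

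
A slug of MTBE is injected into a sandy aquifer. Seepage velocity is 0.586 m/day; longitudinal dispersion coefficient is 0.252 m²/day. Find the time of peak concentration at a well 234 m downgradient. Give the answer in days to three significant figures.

For the 1D instantaneous-source solution, setting ∂C/∂t = 0 at fixed x gives v²t² + 2Dt − x² = 0, so t = (√(D² + v²x²) − D)/v².
√(D² + v²x²) = √(0.252² + 0.586² × 234²) = 137.1; v² = 0.343396.
t = (137.1 − 0.252)/0.343396 = 399 days (vs. the pure-advection estimate x/v = 399 d).

399 days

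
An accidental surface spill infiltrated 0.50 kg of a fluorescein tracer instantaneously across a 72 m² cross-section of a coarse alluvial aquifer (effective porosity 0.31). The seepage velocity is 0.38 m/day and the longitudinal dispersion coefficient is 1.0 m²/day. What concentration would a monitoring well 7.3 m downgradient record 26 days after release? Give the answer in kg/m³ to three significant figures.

For an instantaneous plane source, C(x,t) = M/(n_e·A·√(4πDt)) · exp(−(x−vt)²/(4Dt)), with n_e·A the pore (flow) area.
Plume center vt = 0.38 × 26 = 9.88 m, so the well at 7.3 m is 2.58 m upgradient of the peak.
√(4πDt) = 18.08 m, giving peak height M/(n_e·A·√(4πDt)) = 0.50/(0.31 × 72 × 18.08) = 0.001239 kg/m³.
(x−vt)²/(4Dt) = (-2.58)²/(4 × 1.0 × 26) = 0.06400; exp(−0.06400) = 0.9380.
C = 0.001239 × 0.9380 = 0.00116 kg/m³.

0.00116 kg/m³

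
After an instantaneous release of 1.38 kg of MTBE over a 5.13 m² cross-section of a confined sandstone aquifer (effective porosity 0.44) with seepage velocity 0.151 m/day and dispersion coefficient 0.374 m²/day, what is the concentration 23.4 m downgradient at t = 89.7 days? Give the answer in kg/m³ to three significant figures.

For an instantaneous plane source, C(x,t) = M/(n_e·A·√(4πDt)) · exp(−(x−vt)²/(4Dt)), with n_e·A the pore (flow) area.
Plume center vt = 0.151 × 89.7 = 13.5447 m, so the well at 23.4 m is 9.8553 m downgradient of the peak.
√(4πDt) = 20.53 m, giving peak height M/(n_e·A·√(4πDt)) = 1.38/(0.44 × 5.13 × 20.53) = 0.02978 kg/m³.
(x−vt)²/(4Dt) = (9.8553)²/(4 × 0.374 × 89.7) = 0.7238; exp(−0.7238) = 0.4849.
C = 0.02978 × 0.4849 = 0.0144 kg/m³.

0.0144 kg/m³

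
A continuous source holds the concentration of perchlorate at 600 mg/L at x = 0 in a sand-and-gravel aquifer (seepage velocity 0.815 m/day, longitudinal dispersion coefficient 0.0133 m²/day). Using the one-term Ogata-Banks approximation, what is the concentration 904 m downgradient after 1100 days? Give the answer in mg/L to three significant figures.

For a continuous step input, C/C₀ ≈ ½·erfc((x−vt)/(2√(Dt))).
vt = 0.815 × 1100 = 896.5 m and 2√(Dt) = 2√(0.0133 × 1100) = 7.650 m.
Argument (x−vt)/(2√(Dt)) = (904 − 896.5)/7.650 = 0.9804; ½·erfc(0.9804) = 0.08280.
C = 600 × 0.08280 = 49.7 mg/L.

49.7 mg/L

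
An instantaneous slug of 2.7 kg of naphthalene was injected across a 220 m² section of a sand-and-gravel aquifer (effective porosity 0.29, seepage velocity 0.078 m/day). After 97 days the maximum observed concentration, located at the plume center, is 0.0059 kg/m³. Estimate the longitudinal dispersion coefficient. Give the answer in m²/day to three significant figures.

0.0422 m²/day

At the plume center C_max = M/(n_e·A·√(4πDt)), so D = M²/(4πt·(n_e·A·C_max)²).
n_e·A·C_max = 0.29 × 220 × 0.0059 = 0.3764 kg/m.
D = 2.7²/(4π × 97 × 0.3764²) = 0.0422 m²/day.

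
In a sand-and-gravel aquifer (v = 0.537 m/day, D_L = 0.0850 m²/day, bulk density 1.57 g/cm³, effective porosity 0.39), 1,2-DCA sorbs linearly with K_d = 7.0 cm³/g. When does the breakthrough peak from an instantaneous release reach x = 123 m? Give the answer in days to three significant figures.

Retardation factor R = 1 + ρ_b·K_d/n = 1 + 1.57 × 7.0/0.39 = 29.18.
Sorption retards both mechanisms: v_R = v/R = 0.01840 m/day, D_R = D/R = 0.002913 m²/day.
Peak time from v_R²t² + 2D_R t − x² = 0: t = (√(D_R² + v_R²x²) − D_R)/v_R².
√(D_R² + v_R²x²) = √(0.002913² + 0.01840² × 123²) = 2.263; v_R² = 0.0003386.
t = (2.263 − 0.002913)/0.0003386 = 6670 days.

6670 days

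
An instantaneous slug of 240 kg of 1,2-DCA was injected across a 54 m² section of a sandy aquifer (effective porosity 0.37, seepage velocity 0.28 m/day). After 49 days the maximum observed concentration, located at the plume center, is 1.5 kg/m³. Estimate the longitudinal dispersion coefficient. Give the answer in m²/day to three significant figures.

0.104 m²/day

At the plume center C_max = M/(n_e·A·√(4πDt)), so D = M²/(4πt·(n_e·A·C_max)²).
n_e·A·C_max = 0.37 × 54 × 1.5 = 29.97 kg/m.
D = 240²/(4π × 49 × 29.97²) = 0.104 m²/day.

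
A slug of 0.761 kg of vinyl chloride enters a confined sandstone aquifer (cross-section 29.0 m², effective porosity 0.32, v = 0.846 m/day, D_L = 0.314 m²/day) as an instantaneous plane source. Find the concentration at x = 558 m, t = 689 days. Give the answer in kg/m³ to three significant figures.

0.000769 kg/m³

For an instantaneous plane source, C(x,t) = M/(n_e·A·√(4πDt)) · exp(−(x−vt)²/(4Dt)), with n_e·A the pore (flow) area.
Plume center vt = 0.846 × 689 = 582.894 m, so the well at 558 m is 24.894 m upgradient of the peak.
√(4πDt) = 52.14 m, giving peak height M/(n_e·A·√(4πDt)) = 0.761/(0.32 × 29.0 × 52.14) = 0.001573 kg/m³.
(x−vt)²/(4Dt) = (-24.894)²/(4 × 0.314 × 689) = 0.7161; exp(−0.7161) = 0.4887.
C = 0.001573 × 0.4887 = 0.000769 kg/m³.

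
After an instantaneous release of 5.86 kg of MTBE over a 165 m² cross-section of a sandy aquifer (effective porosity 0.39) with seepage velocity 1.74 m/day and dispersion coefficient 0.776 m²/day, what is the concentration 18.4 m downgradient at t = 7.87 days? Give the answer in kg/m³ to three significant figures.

For an instantaneous plane source, C(x,t) = M/(n_e·A·√(4πDt)) · exp(−(x−vt)²/(4Dt)), with n_e·A the pore (flow) area.
Plume center vt = 1.74 × 7.87 = 13.6938 m, so the well at 18.4 m is 4.7062 m downgradient of the peak.
√(4πDt) = 8.760 m, giving peak height M/(n_e·A·√(4πDt)) = 5.86/(0.39 × 165 × 8.760) = 0.01040 kg/m³.
(x−vt)²/(4Dt) = (4.7062)²/(4 × 0.776 × 7.87) = 0.9067; exp(−0.9067) = 0.4039.
C = 0.01040 × 0.4039 = 0.00420 kg/m³.

0.00420 kg/m³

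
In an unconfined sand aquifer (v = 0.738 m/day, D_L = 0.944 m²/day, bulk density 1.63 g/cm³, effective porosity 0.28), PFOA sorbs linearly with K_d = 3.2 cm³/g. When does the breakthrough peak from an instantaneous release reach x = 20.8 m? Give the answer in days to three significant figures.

Retardation factor R = 1 + ρ_b·K_d/n = 1 + 1.63 × 3.2/0.28 = 19.63.
Sorption retards both mechanisms: v_R = v/R = 0.03760 m/day, D_R = D/R = 0.04809 m²/day.
Peak time from v_R²t² + 2D_R t − x² = 0: t = (√(D_R² + v_R²x²) − D_R)/v_R².
√(D_R² + v_R²x²) = √(0.04809² + 0.03760² × 20.8²) = 0.7836; v_R² = 0.001414.
t = (0.7836 − 0.04809)/0.001414 = 520 days.

520 days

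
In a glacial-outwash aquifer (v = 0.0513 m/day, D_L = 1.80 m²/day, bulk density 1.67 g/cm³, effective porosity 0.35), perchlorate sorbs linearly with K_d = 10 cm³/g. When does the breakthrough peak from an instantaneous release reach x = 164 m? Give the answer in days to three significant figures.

126000 days

Retardation factor R = 1 + ρ_b·K_d/n = 1 + 1.67 × 10/0.35 = 48.71.
Sorption retards both mechanisms: v_R = v/R = 0.001053 m/day, D_R = D/R = 0.03695 m²/day.
Peak time from v_R²t² + 2D_R t − x² = 0: t = (√(D_R² + v_R²x²) − D_R)/v_R².
√(D_R² + v_R²x²) = √(0.03695² + 0.001053² × 164²) = 0.1766; v_R² = 1.109e-06.
t = (0.1766 − 0.03695)/1.109e-06 = 126000 days.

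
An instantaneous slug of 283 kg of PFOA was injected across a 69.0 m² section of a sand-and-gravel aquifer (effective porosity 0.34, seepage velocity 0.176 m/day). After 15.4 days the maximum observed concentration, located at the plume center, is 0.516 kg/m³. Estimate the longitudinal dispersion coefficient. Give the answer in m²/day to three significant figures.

At the plume center C_max = M/(n_e·A·√(4πDt)), so D = M²/(4πt·(n_e·A·C_max)²).
n_e·A·C_max = 0.34 × 69.0 × 0.516 = 12.11 kg/m.
D = 283²/(4π × 15.4 × 12.11²) = 2.82 m²/day.

2.82 m²/day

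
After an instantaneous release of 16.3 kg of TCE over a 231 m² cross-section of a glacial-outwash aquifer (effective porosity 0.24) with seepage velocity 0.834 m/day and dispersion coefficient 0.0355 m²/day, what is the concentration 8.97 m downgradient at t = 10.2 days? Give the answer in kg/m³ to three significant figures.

0.119 kg/m³

For an instantaneous plane source, C(x,t) = M/(n_e·A·√(4πDt)) · exp(−(x−vt)²/(4Dt)), with n_e·A the pore (flow) area.
Plume center vt = 0.834 × 10.2 = 8.5068 m, so the well at 8.97 m is 0.4632 m downgradient of the peak.
√(4πDt) = 2.133 m, giving peak height M/(n_e·A·√(4πDt)) = 16.3/(0.24 × 231 × 2.133) = 0.1378 kg/m³.
(x−vt)²/(4Dt) = (0.4632)²/(4 × 0.0355 × 10.2) = 0.1481; exp(−0.1481) = 0.8623.
C = 0.1378 × 0.8623 = 0.119 kg/m³.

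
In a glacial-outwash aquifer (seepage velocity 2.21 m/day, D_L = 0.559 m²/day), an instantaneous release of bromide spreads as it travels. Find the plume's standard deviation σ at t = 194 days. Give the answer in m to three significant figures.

14.7 m

Dispersive spreading gives a Gaussian with σ² = 2Dt; advection only shifts the center.
σ = √(2 × 0.559 × 194) = 14.7 m.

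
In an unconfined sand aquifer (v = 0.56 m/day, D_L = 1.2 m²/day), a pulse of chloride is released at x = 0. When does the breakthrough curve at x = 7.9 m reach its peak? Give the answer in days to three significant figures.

For the 1D instantaneous-source solution, setting ∂C/∂t = 0 at fixed x gives v²t² + 2Dt − x² = 0, so t = (√(D² + v²x²) − D)/v².
√(D² + v²x²) = √(1.2² + 0.56² × 7.9²) = 4.584; v² = 0.3136.
t = (4.584 − 1.2)/0.3136 = 10.8 days (vs. the pure-advection estimate x/v = 14.1 d).

10.8 days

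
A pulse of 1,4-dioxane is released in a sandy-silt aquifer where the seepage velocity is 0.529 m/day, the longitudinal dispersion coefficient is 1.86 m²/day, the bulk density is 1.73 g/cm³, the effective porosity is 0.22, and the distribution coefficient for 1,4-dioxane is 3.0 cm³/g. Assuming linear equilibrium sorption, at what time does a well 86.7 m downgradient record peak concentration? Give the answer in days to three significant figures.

3870 days

Retardation factor R = 1 + ρ_b·K_d/n = 1 + 1.73 × 3.0/0.22 = 24.59.
Sorption retards both mechanisms: v_R = v/R = 0.02151 m/day, D_R = D/R = 0.07564 m²/day.
Peak time from v_R²t² + 2D_R t − x² = 0: t = (√(D_R² + v_R²x²) − D_R)/v_R².
√(D_R² + v_R²x²) = √(0.07564² + 0.02151² × 86.7²) = 1.866; v_R² = 0.0004627.
t = (1.866 − 0.07564)/0.0004627 = 3870 days.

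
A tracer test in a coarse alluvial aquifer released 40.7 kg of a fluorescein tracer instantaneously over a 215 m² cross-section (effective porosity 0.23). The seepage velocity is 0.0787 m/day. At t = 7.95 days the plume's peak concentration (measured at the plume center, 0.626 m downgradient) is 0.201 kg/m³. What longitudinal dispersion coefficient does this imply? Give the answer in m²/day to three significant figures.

0.168 m²/day

At the plume center C_max = M/(n_e·A·√(4πDt)), so D = M²/(4πt·(n_e·A·C_max)²).
n_e·A·C_max = 0.23 × 215 × 0.201 = 9.939 kg/m.
D = 40.7²/(4π × 7.95 × 9.939²) = 0.168 m²/day.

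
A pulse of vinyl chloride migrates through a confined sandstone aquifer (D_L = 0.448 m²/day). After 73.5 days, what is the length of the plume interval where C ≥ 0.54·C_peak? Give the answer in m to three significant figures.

The plume is Gaussian with σ = √(2Dt) = √(2 × 0.448 × 73.5) = 8.115 m.
C/C_peak = exp(−Δx²/(2σ²)) = 0.54 ⇒ Δx = σ·√(−2 ln 0.54) = 8.115 × 1.110 = 9.008 m.
Width = 2Δx = 18.0 m.

18.0 m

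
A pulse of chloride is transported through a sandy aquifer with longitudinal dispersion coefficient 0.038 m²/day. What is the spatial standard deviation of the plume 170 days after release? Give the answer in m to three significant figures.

Dispersive spreading gives a Gaussian with σ² = 2Dt; advection only shifts the center.
σ = √(2 × 0.038 × 170) = 3.59 m.

3.59 m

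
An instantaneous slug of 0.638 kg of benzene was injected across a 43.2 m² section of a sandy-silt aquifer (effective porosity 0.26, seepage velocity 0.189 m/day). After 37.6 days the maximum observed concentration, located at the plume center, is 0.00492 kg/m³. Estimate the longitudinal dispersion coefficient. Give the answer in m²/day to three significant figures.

At the plume center C_max = M/(n_e·A·√(4πDt)), so D = M²/(4πt·(n_e·A·C_max)²).
n_e·A·C_max = 0.26 × 43.2 × 0.00492 = 0.05526 kg/m.
D = 0.638²/(4π × 37.6 × 0.05526²) = 0.282 m²/day.

0.282 m²/day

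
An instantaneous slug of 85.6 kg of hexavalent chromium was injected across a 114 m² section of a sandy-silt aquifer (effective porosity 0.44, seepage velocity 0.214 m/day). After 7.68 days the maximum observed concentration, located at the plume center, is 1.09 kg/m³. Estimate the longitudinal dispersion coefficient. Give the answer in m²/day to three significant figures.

At the plume center C_max = M/(n_e·A·√(4πDt)), so D = M²/(4πt·(n_e·A·C_max)²).
n_e·A·C_max = 0.44 × 114 × 1.09 = 54.67 kg/m.
D = 85.6²/(4π × 7.68 × 54.67²) = 0.0254 m²/day.

0.0254 m²/day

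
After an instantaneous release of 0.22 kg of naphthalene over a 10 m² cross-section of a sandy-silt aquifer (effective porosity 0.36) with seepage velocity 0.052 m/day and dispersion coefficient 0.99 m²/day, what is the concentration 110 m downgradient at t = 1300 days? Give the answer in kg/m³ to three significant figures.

For an instantaneous plane source, C(x,t) = M/(n_e·A·√(4πDt)) · exp(−(x−vt)²/(4Dt)), with n_e·A the pore (flow) area.
Plume center vt = 0.052 × 1300 = 67.6 m, so the well at 110 m is 42.4 m downgradient of the peak.
√(4πDt) = 127.2 m, giving peak height M/(n_e·A·√(4πDt)) = 0.22/(0.36 × 10 × 127.2) = 0.0004804 kg/m³.
(x−vt)²/(4Dt) = (42.4)²/(4 × 0.99 × 1300) = 0.3492; exp(−0.3492) = 0.7053.
C = 0.0004804 × 0.7053 = 0.000339 kg/m³.

0.000339 kg/m³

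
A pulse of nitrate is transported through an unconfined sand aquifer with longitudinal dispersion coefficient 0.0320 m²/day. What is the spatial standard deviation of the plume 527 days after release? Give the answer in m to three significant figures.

5.81 m

Dispersive spreading gives a Gaussian with σ² = 2Dt; advection only shifts the center.
σ = √(2 × 0.0320 × 527) = 5.81 m.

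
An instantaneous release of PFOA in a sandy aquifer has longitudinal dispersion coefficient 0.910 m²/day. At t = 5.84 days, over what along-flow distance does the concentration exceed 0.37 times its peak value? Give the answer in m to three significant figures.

The plume is Gaussian with σ = √(2Dt) = √(2 × 0.910 × 5.84) = 3.260 m.
C/C_peak = exp(−Δx²/(2σ²)) = 0.37 ⇒ Δx = σ·√(−2 ln 0.37) = 3.260 × 1.410 = 4.597 m.
Width = 2Δx = 9.19 m.

9.19 m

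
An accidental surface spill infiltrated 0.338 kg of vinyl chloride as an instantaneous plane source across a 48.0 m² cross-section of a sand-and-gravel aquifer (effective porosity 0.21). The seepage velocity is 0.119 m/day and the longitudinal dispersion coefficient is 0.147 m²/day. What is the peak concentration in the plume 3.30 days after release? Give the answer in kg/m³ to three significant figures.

0.0136 kg/m³

The peak of an instantaneous 1D plume sits at x = vt; there the Gaussian factor is 1 and C_max = M/(n_e·A·√(4πDt)), where n_e·A is the pore area the mass is dissolved in.
√(4πDt) = √(4π × 0.147 × 3.30) = 2.469 m, so C_max = 0.338/(0.21 × 48.0 × 2.469) = 0.0136 kg/m³.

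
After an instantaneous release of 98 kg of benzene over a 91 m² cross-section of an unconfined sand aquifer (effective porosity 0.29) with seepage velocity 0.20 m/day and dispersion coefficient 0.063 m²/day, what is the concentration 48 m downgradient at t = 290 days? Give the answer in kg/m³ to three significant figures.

For an instantaneous plane source, C(x,t) = M/(n_e·A·√(4πDt)) · exp(−(x−vt)²/(4Dt)), with n_e·A the pore (flow) area.
Plume center vt = 0.20 × 290 = 58 m, so the well at 48 m is 10 m upgradient of the peak.
√(4πDt) = 15.15 m, giving peak height M/(n_e·A·√(4πDt)) = 98/(0.29 × 91 × 15.15) = 0.2451 kg/m³.
(x−vt)²/(4Dt) = (-10)²/(4 × 0.063 × 290) = 1.368; exp(−1.368) = 0.2546.
C = 0.2451 × 0.2546 = 0.0624 kg/m³.

0.0624 kg/m³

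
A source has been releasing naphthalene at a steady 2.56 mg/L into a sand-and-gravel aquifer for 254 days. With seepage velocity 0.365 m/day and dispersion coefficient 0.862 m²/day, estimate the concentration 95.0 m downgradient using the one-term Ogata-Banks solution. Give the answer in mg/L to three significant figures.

For a continuous step input, C/C₀ ≈ ½·erfc((x−vt)/(2√(Dt))).
vt = 0.365 × 254 = 92.71 m and 2√(Dt) = 2√(0.862 × 254) = 29.59 m.
Argument (x−vt)/(2√(Dt)) = (95.0 − 92.71)/29.59 = 0.07739; ½·erfc(0.07739) = 0.4564.
C = 2.56 × 0.4564 = 1.17 mg/L.

1.17 mg/L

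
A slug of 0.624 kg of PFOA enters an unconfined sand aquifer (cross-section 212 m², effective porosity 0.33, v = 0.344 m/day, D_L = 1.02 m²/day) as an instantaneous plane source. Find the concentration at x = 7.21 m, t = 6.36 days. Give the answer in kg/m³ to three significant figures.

0.000374 kg/m³

For an instantaneous plane source, C(x,t) = M/(n_e·A·√(4πDt)) · exp(−(x−vt)²/(4Dt)), with n_e·A the pore (flow) area.
Plume center vt = 0.344 × 6.36 = 2.18784 m, so the well at 7.21 m is 5.02216 m downgradient of the peak.
√(4πDt) = 9.029 m, giving peak height M/(n_e·A·√(4πDt)) = 0.624/(0.33 × 212 × 9.029) = 0.0009879 kg/m³.
(x−vt)²/(4Dt) = (5.02216)²/(4 × 1.02 × 6.36) = 0.9720; exp(−0.9720) = 0.3783.
C = 0.0009879 × 0.3783 = 0.000374 kg/m³.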